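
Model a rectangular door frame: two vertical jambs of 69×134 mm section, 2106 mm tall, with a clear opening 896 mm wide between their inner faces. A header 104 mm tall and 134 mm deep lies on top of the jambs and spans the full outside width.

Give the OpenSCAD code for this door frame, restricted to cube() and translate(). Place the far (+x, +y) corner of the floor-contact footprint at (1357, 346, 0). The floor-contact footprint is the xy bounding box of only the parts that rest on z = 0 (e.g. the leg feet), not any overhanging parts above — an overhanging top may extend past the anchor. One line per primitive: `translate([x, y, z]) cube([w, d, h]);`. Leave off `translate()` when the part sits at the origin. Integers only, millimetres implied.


translate([323, 212, 0]) cube([69, 134, 2106]);
translate([1288, 212, 0]) cube([69, 134, 2106]);
translate([323, 212, 2106]) cube([1034, 134, 104]);


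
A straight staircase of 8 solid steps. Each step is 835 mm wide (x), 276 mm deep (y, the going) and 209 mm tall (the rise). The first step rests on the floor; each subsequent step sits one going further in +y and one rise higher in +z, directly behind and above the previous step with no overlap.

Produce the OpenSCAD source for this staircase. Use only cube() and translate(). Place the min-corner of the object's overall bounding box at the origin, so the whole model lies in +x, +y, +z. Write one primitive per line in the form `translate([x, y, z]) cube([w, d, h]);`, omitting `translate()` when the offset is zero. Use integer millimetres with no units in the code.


cube([835, 276, 209]);
translate([0, 276, 209]) cube([835, 276, 209]);
translate([0, 552, 418]) cube([835, 276, 209]);
translate([0, 828, 627]) cube([835, 276, 209]);
translate([0, 1104, 836]) cube([835, 276, 209]);
translate([0, 1380, 1045]) cube([835, 276, 209]);
translate([0, 1656, 1254]) cube([835, 276, 209]);
translate([0, 1932, 1463]) cube([835, 276, 209]);


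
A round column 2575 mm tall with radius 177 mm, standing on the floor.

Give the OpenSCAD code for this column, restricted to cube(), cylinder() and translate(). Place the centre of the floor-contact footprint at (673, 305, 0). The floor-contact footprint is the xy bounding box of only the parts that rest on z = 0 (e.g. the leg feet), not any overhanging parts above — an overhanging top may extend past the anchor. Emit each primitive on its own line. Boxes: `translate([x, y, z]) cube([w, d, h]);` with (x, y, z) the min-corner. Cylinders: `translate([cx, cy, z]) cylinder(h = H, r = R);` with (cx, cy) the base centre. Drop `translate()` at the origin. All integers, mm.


translate([673, 305, 0]) cylinder(h = 2575, r = 177);


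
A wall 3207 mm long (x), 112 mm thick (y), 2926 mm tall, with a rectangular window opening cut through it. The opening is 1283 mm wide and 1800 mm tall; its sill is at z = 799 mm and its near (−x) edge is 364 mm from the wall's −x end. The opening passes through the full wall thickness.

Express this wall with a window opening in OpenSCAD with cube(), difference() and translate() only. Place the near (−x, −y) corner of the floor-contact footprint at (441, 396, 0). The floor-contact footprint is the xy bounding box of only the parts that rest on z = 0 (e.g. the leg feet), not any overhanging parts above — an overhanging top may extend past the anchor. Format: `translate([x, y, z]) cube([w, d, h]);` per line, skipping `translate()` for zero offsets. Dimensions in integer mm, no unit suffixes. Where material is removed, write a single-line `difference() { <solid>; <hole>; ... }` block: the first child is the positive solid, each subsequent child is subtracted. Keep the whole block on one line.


difference() { translate([441, 396, 0]) cube([3207, 112, 2926]); translate([805, 396, 799]) cube([1283, 112, 1800]); }


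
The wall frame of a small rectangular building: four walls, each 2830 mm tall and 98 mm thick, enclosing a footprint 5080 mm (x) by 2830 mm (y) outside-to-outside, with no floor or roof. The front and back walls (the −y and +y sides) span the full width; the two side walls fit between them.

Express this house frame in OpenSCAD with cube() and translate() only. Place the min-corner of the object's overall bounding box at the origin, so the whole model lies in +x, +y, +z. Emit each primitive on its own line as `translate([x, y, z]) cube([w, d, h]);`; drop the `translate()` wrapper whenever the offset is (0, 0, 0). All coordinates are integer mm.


cube([5080, 98, 2830]);
translate([0, 2732, 0]) cube([5080, 98, 2830]);
translate([0, 98, 0]) cube([98, 2634, 2830]);
translate([4982, 98, 0]) cube([98, 2634, 2830]);


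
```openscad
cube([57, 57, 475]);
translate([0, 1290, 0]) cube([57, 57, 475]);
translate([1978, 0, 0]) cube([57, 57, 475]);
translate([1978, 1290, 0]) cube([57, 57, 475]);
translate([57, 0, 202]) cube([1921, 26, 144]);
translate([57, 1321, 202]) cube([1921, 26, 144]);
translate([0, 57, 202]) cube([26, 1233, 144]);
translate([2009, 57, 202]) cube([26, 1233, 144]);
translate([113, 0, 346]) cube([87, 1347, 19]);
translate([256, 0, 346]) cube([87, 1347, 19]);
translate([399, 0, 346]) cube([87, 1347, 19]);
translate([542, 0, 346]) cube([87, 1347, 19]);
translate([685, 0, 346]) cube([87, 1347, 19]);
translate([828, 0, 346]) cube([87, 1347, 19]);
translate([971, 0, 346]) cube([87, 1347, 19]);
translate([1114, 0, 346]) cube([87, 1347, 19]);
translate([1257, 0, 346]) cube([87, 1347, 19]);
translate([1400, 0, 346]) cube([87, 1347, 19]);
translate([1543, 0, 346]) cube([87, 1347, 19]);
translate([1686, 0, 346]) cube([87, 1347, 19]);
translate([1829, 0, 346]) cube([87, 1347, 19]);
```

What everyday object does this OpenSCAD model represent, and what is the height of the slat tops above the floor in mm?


A bed frame. The slat-top height is 365 mm.

Four posts, four rails, and a row of slats — a bed frame. Slats sit on the rails at z = 202 + 144 = 346; with slat thickness 19, the top is 365 mm.


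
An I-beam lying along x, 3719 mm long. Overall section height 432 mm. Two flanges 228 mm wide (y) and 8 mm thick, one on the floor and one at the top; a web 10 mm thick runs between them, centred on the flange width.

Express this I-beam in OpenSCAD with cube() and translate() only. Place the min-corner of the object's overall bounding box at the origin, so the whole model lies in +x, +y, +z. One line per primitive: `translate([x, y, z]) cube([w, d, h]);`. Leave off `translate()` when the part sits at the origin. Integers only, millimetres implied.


cube([3719, 228, 8]);
translate([0, 109, 8]) cube([3719, 10, 416]);
translate([0, 0, 424]) cube([3719, 228, 8]);


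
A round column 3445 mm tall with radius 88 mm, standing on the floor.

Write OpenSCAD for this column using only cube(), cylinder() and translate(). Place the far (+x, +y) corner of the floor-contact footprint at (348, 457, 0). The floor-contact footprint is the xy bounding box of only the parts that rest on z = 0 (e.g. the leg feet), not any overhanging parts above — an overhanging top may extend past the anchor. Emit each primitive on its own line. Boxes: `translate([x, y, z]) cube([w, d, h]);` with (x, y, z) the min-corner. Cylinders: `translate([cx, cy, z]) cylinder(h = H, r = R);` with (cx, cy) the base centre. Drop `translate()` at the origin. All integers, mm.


translate([260, 369, 0]) cylinder(h = 3445, r = 88);


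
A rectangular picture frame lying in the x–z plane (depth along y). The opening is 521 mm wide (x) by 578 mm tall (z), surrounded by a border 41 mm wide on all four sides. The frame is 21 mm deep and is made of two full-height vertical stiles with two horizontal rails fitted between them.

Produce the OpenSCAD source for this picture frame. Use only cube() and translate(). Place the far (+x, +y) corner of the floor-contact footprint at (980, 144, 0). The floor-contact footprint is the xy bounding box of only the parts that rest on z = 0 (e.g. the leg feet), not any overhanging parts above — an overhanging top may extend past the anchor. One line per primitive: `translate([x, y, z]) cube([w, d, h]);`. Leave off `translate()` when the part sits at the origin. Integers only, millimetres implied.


translate([377, 123, 0]) cube([41, 21, 660]);
translate([939, 123, 0]) cube([41, 21, 660]);
translate([418, 123, 0]) cube([521, 21, 41]);
translate([418, 123, 619]) cube([521, 21, 41]);


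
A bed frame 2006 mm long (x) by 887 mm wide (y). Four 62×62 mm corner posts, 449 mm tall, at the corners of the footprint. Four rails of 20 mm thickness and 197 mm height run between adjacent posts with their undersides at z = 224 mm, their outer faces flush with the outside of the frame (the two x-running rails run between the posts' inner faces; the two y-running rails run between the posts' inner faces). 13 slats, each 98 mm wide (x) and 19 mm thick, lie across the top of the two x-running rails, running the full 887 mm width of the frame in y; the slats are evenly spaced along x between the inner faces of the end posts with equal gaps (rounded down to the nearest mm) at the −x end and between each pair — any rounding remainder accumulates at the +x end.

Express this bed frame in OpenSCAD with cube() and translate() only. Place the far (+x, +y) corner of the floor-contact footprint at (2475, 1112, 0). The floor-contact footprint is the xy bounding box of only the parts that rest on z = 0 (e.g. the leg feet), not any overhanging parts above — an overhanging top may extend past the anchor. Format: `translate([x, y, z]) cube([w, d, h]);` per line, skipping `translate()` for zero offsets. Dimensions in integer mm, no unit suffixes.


translate([469, 225, 0]) cube([62, 62, 449]);
translate([469, 1050, 0]) cube([62, 62, 449]);
translate([2413, 225, 0]) cube([62, 62, 449]);
translate([2413, 1050, 0]) cube([62, 62, 449]);
translate([531, 225, 224]) cube([1882, 20, 197]);
translate([531, 1092, 224]) cube([1882, 20, 197]);
translate([469, 287, 224]) cube([20, 763, 197]);
translate([2455, 287, 224]) cube([20, 763, 197]);
translate([574, 225, 421]) cube([98, 887, 19]);
translate([715, 225, 421]) cube([98, 887, 19]);
translate([856, 225, 421]) cube([98, 887, 19]);
translate([997, 225, 421]) cube([98, 887, 19]);
translate([1138, 225, 421]) cube([98, 887, 19]);
translate([1279, 225, 421]) cube([98, 887, 19]);
translate([1420, 225, 421]) cube([98, 887, 19]);
translate([1561, 225, 421]) cube([98, 887, 19]);
translate([1702, 225, 421]) cube([98, 887, 19]);
translate([1843, 225, 421]) cube([98, 887, 19]);
translate([1984, 225, 421]) cube([98, 887, 19]);
translate([2125, 225, 421]) cube([98, 887, 19]);
translate([2266, 225, 421]) cube([98, 887, 19]);


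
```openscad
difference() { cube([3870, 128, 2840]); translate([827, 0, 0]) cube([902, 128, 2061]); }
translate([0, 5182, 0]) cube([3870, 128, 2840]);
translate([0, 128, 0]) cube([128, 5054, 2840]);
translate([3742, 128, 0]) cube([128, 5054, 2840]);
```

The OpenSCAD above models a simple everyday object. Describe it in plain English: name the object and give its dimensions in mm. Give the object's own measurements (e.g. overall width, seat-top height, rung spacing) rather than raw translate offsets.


A single room: four walls, each 2840 mm tall and 128 mm thick, enclosing an outside footprint 3870×5310 mm (x × y), no floor or roof. The front and back walls (−y and +y sides) run the full x-width; the side walls fit between their inner faces. A door opening 902 mm wide and 2061 mm tall is cut through the front wall from the floor up, its −x edge 827 mm from the wall's −x end.


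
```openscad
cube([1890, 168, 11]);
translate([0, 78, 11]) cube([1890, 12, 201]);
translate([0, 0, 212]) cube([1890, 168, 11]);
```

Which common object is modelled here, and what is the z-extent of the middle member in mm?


An I-beam. The web height is 201 mm.

Two wide flanges with a thin centred web — an I-beam. Overall 223 mm minus two 11 mm flanges gives a web of 223 − 2·11 = 201 mm.


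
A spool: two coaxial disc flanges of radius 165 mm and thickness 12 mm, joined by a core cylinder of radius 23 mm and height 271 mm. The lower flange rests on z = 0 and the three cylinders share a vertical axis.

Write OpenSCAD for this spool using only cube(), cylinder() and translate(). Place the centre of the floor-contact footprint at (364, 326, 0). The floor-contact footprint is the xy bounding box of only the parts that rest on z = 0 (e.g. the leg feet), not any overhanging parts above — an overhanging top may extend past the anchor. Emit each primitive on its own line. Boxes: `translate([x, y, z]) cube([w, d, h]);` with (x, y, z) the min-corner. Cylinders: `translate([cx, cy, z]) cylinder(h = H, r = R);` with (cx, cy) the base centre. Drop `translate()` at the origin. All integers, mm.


translate([364, 326, 0]) cylinder(h = 12, r = 165);
translate([364, 326, 12]) cylinder(h = 271, r = 23);
translate([364, 326, 283]) cylinder(h = 12, r = 165);


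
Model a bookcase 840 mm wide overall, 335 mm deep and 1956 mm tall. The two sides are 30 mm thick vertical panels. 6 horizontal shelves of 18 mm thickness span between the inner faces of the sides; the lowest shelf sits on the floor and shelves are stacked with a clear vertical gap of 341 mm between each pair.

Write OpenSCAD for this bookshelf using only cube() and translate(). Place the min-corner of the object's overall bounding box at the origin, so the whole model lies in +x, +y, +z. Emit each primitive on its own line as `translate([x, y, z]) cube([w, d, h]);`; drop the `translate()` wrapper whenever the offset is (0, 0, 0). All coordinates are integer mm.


cube([30, 335, 1956]);
translate([810, 0, 0]) cube([30, 335, 1956]);
translate([30, 0, 0]) cube([780, 335, 18]);
translate([30, 0, 359]) cube([780, 335, 18]);
translate([30, 0, 718]) cube([780, 335, 18]);
translate([30, 0, 1077]) cube([780, 335, 18]);
translate([30, 0, 1436]) cube([780, 335, 18]);
translate([30, 0, 1795]) cube([780, 335, 18]);


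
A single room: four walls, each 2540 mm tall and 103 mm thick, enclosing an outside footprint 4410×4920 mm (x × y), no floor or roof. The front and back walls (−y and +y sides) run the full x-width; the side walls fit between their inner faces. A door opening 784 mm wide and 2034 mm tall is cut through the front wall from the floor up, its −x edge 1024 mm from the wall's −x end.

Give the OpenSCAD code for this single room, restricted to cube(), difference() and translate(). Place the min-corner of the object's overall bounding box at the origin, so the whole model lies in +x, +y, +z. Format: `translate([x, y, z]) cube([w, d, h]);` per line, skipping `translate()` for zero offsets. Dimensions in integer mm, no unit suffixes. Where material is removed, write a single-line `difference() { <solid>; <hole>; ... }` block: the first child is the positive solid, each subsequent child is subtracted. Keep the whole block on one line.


difference() { cube([4410, 103, 2540]); translate([1024, 0, 0]) cube([784, 103, 2034]); }
translate([0, 4817, 0]) cube([4410, 103, 2540]);
translate([0, 103, 0]) cube([103, 4714, 2540]);
translate([4307, 103, 0]) cube([103, 4714, 2540]);


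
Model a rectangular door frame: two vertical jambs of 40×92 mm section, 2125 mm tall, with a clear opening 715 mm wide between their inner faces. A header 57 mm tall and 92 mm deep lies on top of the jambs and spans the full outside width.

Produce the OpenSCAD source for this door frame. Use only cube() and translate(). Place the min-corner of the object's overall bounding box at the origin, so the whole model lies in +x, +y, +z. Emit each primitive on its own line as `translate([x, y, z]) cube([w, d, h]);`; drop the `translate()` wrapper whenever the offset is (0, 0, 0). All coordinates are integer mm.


cube([40, 92, 2125]);
translate([755, 0, 0]) cube([40, 92, 2125]);
translate([0, 0, 2125]) cube([795, 92, 57]);


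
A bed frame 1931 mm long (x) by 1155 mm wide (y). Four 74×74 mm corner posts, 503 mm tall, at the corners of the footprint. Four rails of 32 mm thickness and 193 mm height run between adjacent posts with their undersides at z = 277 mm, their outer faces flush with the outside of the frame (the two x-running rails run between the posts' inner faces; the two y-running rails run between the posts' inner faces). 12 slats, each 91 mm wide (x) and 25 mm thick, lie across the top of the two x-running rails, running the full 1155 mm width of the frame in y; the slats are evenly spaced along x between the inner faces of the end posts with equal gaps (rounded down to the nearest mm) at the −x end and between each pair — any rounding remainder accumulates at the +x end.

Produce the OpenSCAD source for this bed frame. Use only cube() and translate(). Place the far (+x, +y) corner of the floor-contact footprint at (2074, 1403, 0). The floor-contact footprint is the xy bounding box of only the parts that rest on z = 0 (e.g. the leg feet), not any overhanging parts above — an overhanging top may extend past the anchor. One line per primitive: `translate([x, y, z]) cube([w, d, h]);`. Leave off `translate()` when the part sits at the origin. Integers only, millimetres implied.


// slat z = rail_z + rail_h = 277 + 193 = 470
// slat gap = ⌊(1783 − 12·91) / 13⌋ = 53
translate([143, 248, 0]) cube([74, 74, 503]);
translate([143, 1329, 0]) cube([74, 74, 503]);
translate([2000, 248, 0]) cube([74, 74, 503]);
translate([2000, 1329, 0]) cube([74, 74, 503]);
translate([217, 248, 277]) cube([1783, 32, 193]);
translate([217, 1371, 277]) cube([1783, 32, 193]);
translate([143, 322, 277]) cube([32, 1007, 193]);
translate([2042, 322, 277]) cube([32, 1007, 193]);
translate([270, 248, 470]) cube([91, 1155, 25]);
translate([414, 248, 470]) cube([91, 1155, 25]);
translate([558, 248, 470]) cube([91, 1155, 25]);
translate([702, 248, 470]) cube([91, 1155, 25]);
translate([846, 248, 470]) cube([91, 1155, 25]);
translate([990, 248, 470]) cube([91, 1155, 25]);
translate([1134, 248, 470]) cube([91, 1155, 25]);
translate([1278, 248, 470]) cube([91, 1155, 25]);
translate([1422, 248, 470]) cube([91, 1155, 25]);
translate([1566, 248, 470]) cube([91, 1155, 25]);
translate([1710, 248, 470]) cube([91, 1155, 25]);
translate([1854, 248, 470]) cube([91, 1155, 25]);


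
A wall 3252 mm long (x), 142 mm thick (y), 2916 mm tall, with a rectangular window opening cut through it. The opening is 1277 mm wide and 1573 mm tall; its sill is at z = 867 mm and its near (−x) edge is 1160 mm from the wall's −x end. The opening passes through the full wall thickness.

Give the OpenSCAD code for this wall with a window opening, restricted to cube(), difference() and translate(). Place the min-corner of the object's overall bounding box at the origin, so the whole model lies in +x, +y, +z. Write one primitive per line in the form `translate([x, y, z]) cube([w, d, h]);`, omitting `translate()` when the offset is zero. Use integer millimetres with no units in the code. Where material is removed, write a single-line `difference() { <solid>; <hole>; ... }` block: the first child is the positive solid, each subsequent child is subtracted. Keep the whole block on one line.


difference() { cube([3252, 142, 2916]); translate([1160, 0, 867]) cube([1277, 142, 1573]); }


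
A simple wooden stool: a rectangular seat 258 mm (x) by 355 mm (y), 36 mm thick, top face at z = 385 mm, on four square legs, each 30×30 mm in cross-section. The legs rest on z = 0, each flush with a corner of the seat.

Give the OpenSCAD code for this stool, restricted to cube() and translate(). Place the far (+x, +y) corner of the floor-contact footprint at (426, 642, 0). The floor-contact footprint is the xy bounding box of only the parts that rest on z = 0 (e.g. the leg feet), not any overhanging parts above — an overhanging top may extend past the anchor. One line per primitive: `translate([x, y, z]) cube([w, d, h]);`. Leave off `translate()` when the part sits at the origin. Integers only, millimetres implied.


translate([168, 287, 349]) cube([258, 355, 36]);
translate([168, 287, 0]) cube([30, 30, 349]);
translate([396, 287, 0]) cube([30, 30, 349]);
translate([168, 612, 0]) cube([30, 30, 349]);
translate([396, 612, 0]) cube([30, 30, 349]);


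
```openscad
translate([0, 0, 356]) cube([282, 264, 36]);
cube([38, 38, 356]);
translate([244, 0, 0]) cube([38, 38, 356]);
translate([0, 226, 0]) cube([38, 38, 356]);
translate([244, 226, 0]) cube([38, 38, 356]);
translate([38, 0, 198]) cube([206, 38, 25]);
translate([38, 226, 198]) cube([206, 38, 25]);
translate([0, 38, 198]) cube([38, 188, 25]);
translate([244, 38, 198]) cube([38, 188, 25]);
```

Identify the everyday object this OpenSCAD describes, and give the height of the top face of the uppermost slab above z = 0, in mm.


A stool. The seat height is 392 mm.

A 282×264×36 slab at z = 356 on four corner posts — a stool. The seat top is 356 + 36 = 392 mm.


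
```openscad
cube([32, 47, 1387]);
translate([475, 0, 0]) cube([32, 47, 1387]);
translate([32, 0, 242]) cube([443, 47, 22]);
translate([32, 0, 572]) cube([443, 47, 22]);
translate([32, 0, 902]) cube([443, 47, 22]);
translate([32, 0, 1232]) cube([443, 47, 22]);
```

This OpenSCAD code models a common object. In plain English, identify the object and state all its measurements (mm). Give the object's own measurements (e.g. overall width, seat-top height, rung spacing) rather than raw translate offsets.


A straight ladder. Two 32×47 mm vertical rails, 1387 mm tall, stand 507 mm apart (outside-to-outside) with their front faces coplanar on the −y side. 4 rungs, each 47 mm deep and 22 mm tall, span between the inner faces of the rails, front faces flush with the rails. The lowest rung's underside is at z = 242 mm and rungs are spaced 330 mm apart (underside to underside).


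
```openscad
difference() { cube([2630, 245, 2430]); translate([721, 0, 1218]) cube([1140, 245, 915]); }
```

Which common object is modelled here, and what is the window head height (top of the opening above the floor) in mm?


A wall with a window opening. The window head height is 2133 mm.

A wall with a rectangular opening subtracted — a window. Sill at z = 1218, opening 915 mm tall, so the head is at 1218 + 915 = 2133 mm.


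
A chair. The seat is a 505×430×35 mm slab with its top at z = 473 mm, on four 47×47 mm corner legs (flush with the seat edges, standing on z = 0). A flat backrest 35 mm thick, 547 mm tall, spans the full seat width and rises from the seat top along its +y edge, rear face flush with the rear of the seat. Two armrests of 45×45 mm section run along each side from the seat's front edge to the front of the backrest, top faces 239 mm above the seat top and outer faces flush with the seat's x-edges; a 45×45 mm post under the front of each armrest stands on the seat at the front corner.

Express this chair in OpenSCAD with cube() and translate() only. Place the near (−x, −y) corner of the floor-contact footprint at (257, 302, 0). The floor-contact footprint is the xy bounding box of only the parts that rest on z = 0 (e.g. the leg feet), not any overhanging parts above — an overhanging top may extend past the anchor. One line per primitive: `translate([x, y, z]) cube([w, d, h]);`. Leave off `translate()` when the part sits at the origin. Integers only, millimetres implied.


translate([257, 302, 438]) cube([505, 430, 35]);
translate([257, 302, 0]) cube([47, 47, 438]);
translate([715, 302, 0]) cube([47, 47, 438]);
translate([257, 685, 0]) cube([47, 47, 438]);
translate([715, 685, 0]) cube([47, 47, 438]);
translate([257, 697, 473]) cube([505, 35, 547]);
translate([257, 302, 667]) cube([45, 395, 45]);
translate([717, 302, 667]) cube([45, 395, 45]);
translate([257, 302, 473]) cube([45, 45, 194]);
translate([717, 302, 473]) cube([45, 45, 194]);


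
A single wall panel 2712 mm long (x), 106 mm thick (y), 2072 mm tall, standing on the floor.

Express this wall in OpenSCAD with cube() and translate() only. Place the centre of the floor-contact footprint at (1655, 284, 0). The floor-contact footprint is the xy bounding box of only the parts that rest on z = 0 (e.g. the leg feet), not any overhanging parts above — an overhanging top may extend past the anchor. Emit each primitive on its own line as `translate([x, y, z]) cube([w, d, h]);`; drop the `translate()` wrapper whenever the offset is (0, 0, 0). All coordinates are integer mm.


translate([299, 231, 0]) cube([2712, 106, 2072]);


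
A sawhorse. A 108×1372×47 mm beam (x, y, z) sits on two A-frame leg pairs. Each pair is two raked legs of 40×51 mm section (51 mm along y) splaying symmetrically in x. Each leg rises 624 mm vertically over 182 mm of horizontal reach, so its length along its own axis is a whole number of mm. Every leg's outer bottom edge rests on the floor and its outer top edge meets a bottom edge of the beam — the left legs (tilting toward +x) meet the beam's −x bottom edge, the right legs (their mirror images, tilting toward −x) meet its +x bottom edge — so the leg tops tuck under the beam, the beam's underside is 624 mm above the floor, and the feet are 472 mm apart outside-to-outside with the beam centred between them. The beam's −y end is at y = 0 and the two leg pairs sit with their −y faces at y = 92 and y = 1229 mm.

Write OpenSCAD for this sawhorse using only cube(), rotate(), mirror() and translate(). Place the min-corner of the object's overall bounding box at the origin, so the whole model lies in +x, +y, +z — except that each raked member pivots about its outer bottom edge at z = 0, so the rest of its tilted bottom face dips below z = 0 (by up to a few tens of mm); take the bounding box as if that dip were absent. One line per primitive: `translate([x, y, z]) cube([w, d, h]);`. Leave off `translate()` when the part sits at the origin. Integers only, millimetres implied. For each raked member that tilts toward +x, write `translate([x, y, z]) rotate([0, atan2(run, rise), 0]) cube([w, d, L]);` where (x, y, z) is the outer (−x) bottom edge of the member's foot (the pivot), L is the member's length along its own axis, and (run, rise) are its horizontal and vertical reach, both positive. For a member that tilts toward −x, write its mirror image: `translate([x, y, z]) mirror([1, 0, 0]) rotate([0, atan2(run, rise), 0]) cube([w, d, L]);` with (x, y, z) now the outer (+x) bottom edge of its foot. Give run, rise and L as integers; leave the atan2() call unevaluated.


translate([182, 0, 624]) cube([108, 1372, 47]);
translate([0, 92, 0]) rotate([0, atan2(182, 624), 0]) cube([40, 51, 650]);
translate([472, 92, 0]) mirror([1, 0, 0]) rotate([0, atan2(182, 624), 0]) cube([40, 51, 650]);
translate([0, 1229, 0]) rotate([0, atan2(182, 624), 0]) cube([40, 51, 650]);
translate([472, 1229, 0]) mirror([1, 0, 0]) rotate([0, atan2(182, 624), 0]) cube([40, 51, 650]);


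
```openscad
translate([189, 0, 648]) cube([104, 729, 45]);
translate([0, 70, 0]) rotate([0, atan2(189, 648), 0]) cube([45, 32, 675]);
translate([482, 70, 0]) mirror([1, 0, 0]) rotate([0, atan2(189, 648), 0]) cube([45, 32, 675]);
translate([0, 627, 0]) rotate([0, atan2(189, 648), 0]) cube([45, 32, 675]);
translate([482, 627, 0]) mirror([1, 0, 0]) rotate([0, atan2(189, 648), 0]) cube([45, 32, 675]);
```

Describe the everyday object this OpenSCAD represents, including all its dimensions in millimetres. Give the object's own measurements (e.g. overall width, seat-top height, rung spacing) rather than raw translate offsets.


A sawhorse. A 104×729×45 mm beam (x, y, z) sits on two A-frame leg pairs. Each pair is two raked legs of 45×32 mm section (32 mm along y) splaying symmetrically in x. Each leg rises 648 mm vertically over 189 mm of horizontal reach and is 675 mm long along its own axis. Every leg's outer bottom edge rests on the floor and its outer top edge meets a bottom edge of the beam — the left legs (tilting toward +x) meet the beam's −x bottom edge, the right legs (their mirror images, tilting toward −x) meet its +x bottom edge — so the leg tops tuck under the beam, the beam's underside is 648 mm above the floor, and the feet are 482 mm apart outside-to-outside with the beam centred between them. The two leg pairs are set in 70 mm from either end of the beam.


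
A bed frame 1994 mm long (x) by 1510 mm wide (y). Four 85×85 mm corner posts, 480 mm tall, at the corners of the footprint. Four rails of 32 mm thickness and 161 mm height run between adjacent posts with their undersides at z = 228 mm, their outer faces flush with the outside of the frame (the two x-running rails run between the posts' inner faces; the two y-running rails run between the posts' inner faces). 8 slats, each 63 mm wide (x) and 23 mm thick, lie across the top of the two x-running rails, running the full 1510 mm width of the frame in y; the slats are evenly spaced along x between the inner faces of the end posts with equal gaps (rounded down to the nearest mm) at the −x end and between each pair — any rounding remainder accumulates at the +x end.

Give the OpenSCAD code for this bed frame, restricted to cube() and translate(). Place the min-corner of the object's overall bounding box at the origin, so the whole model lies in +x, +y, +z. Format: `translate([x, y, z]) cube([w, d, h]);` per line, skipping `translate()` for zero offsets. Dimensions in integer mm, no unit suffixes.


// slat z = rail_z + rail_h = 228 + 161 = 389
// slat gap = ⌊(1824 − 8·63) / 9⌋ = 146
cube([85, 85, 480]);
translate([0, 1425, 0]) cube([85, 85, 480]);
translate([1909, 0, 0]) cube([85, 85, 480]);
translate([1909, 1425, 0]) cube([85, 85, 480]);
translate([85, 0, 228]) cube([1824, 32, 161]);
translate([85, 1478, 228]) cube([1824, 32, 161]);
translate([0, 85, 228]) cube([32, 1340, 161]);
translate([1962, 85, 228]) cube([32, 1340, 161]);
translate([231, 0, 389]) cube([63, 1510, 23]);
translate([440, 0, 389]) cube([63, 1510, 23]);
translate([649, 0, 389]) cube([63, 1510, 23]);
translate([858, 0, 389]) cube([63, 1510, 23]);
translate([1067, 0, 389]) cube([63, 1510, 23]);
translate([1276, 0, 389]) cube([63, 1510, 23]);
translate([1485, 0, 389]) cube([63, 1510, 23]);
translate([1694, 0, 389]) cube([63, 1510, 23]);


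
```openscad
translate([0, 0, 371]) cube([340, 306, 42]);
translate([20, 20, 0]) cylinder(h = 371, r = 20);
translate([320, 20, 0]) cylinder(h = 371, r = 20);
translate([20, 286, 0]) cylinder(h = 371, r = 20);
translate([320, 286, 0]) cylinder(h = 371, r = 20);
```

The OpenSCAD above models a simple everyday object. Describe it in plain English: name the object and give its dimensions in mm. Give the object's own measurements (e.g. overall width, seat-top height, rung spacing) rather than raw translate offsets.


A four-legged stool. The seat is a 340×306×42 mm slab whose top surface is at z = 413 mm; four round legs, each 40 mm in diameter, run from the floor (z = 0) to the underside of the seat, each leg's axis is inset half a diameter from the nearest pair of seat edges (so the leg's bounding box is flush with the corner).


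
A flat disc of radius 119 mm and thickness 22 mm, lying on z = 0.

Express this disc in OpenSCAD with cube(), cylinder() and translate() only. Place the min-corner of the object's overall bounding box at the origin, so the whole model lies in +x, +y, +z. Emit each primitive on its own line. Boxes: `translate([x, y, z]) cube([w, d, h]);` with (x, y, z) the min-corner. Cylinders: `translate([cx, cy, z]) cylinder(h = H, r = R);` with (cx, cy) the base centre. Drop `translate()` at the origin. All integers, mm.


translate([119, 119, 0]) cylinder(h = 22, r = 119);


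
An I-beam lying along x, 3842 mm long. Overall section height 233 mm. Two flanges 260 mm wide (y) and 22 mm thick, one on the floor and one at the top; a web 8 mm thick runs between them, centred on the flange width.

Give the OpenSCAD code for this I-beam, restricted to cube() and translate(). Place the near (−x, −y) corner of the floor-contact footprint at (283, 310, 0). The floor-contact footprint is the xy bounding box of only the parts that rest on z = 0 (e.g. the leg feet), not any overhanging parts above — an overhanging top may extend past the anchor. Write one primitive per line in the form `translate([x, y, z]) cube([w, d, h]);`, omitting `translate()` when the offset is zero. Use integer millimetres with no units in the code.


translate([283, 310, 0]) cube([3842, 260, 22]);
translate([283, 436, 22]) cube([3842, 8, 189]);
translate([283, 310, 211]) cube([3842, 260, 22]);


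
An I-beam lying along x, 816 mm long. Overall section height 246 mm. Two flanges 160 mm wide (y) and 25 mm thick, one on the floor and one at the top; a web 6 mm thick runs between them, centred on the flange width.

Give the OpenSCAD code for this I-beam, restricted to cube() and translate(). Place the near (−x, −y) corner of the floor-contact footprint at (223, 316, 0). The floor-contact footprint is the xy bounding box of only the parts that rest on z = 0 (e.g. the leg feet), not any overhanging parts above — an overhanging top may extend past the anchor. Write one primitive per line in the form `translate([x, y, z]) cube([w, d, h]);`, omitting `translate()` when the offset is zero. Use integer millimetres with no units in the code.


translate([223, 316, 0]) cube([816, 160, 25]);
translate([223, 393, 25]) cube([816, 6, 196]);
translate([223, 316, 221]) cube([816, 160, 25]);


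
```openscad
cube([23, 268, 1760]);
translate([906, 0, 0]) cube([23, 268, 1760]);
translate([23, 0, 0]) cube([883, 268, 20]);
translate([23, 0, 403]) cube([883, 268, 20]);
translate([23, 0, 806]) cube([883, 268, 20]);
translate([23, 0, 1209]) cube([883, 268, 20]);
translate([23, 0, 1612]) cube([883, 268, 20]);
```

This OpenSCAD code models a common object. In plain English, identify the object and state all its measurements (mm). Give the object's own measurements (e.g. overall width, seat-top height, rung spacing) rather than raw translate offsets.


An open bookshelf. Two side panels, each 23 mm thick, 268 mm deep and 1760 mm tall, stand 929 mm apart (outside-to-outside). Between them sit 5 shelves, each 20 mm thick and 268 mm deep, spanning the full gap between the sides. The bottom shelf rests on the floor (its underside at z = 0) and the clear gap between one shelf's top and the next shelf's underside is 383 mm.


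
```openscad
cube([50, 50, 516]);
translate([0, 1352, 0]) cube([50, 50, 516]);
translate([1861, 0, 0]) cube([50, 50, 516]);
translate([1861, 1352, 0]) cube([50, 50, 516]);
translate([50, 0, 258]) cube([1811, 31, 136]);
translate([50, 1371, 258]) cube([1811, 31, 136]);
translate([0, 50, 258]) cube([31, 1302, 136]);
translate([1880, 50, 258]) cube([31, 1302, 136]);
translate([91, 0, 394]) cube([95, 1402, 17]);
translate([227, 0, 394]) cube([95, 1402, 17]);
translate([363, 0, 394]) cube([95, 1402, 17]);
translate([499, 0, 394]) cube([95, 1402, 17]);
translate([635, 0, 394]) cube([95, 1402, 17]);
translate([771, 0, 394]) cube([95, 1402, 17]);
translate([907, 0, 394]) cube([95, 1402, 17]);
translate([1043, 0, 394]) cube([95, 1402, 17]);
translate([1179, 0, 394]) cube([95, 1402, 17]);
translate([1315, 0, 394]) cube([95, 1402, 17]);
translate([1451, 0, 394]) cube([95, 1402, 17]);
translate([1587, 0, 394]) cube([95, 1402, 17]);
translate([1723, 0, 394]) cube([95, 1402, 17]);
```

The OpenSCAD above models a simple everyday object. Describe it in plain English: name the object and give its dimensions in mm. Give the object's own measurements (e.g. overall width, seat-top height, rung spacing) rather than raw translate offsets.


A bed frame 1911 mm long (x) by 1402 mm wide (y). Four 50×50 mm corner posts, 516 mm tall, at the corners of the footprint. Four rails of 31 mm thickness and 136 mm height run between adjacent posts with their undersides at z = 258 mm, their outer faces flush with the outside of the frame (the two x-running rails run between the posts' inner faces; the two y-running rails run between the posts' inner faces). 13 slats, each 95 mm wide (x) and 17 mm thick, lie across the top of the two x-running rails, running the full 1402 mm width of the frame in y; along x they sit between the end posts with a 41 mm gap after the −x posts and between neighbouring slats, leaving 43 mm before the +x posts.


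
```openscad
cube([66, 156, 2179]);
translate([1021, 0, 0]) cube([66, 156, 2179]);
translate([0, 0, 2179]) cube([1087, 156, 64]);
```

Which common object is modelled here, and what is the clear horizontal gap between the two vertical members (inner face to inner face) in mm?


A door frame. The clear opening width is 955 mm.

Two 2179 mm tall posts with a header on top — a door frame. The left jamb is 66 mm wide at x = 0; the right jamb starts at x = 1021. The clear opening is 1021 − 66 = 955 mm.


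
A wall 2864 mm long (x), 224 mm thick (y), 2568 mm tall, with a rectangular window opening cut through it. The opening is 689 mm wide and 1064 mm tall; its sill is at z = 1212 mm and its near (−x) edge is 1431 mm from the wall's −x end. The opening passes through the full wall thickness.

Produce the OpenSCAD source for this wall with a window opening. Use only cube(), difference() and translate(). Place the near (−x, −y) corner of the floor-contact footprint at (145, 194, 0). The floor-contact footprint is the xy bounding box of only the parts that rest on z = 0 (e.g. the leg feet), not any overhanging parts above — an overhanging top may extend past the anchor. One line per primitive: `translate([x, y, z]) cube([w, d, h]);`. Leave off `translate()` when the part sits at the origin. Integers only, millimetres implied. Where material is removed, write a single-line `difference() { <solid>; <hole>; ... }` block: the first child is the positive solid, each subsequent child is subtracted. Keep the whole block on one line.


difference() { translate([145, 194, 0]) cube([2864, 224, 2568]); translate([1576, 194, 1212]) cube([689, 224, 1064]); }


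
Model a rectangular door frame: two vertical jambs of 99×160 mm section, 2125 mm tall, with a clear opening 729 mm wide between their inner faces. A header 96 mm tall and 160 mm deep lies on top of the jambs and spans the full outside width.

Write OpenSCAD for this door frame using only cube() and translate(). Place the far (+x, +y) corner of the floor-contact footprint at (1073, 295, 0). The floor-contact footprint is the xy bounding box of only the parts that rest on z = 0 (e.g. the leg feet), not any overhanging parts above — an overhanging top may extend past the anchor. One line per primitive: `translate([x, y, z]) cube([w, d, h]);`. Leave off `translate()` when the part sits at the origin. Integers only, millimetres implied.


translate([146, 135, 0]) cube([99, 160, 2125]);
translate([974, 135, 0]) cube([99, 160, 2125]);
translate([146, 135, 2125]) cube([927, 160, 96]);


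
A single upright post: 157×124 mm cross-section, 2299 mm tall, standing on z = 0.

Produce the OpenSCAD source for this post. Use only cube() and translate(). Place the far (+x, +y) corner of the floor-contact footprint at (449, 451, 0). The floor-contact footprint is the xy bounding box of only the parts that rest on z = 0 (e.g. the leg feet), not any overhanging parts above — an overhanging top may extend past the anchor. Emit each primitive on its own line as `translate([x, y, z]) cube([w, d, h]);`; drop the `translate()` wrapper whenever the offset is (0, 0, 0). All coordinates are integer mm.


translate([292, 327, 0]) cube([157, 124, 2299]);


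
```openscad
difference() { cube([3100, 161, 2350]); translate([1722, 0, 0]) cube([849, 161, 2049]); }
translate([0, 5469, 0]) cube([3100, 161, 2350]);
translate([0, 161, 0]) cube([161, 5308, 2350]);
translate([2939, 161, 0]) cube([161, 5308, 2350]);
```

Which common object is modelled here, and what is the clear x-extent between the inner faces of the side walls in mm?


A single room. The interior width is 2778 mm.

Four walls enclosing a rectangle with a door in the front wall — a room. Outside width 3100 minus two 161 mm walls gives 2778 mm.


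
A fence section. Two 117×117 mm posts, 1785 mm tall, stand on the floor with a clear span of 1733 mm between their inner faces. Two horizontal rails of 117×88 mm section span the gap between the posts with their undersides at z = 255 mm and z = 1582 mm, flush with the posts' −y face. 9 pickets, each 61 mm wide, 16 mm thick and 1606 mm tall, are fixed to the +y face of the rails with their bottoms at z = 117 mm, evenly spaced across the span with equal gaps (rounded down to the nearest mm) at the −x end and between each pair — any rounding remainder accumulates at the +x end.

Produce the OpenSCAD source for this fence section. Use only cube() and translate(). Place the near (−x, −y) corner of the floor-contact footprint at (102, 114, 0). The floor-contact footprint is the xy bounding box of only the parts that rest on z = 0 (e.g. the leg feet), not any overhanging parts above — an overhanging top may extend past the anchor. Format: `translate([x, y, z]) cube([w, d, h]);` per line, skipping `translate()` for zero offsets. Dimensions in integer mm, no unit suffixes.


translate([102, 114, 0]) cube([117, 117, 1785]);
translate([1952, 114, 0]) cube([117, 117, 1785]);
translate([219, 114, 255]) cube([1733, 117, 88]);
translate([219, 114, 1582]) cube([1733, 117, 88]);
translate([337, 231, 117]) cube([61, 16, 1606]);
translate([516, 231, 117]) cube([61, 16, 1606]);
translate([695, 231, 117]) cube([61, 16, 1606]);
translate([874, 231, 117]) cube([61, 16, 1606]);
translate([1053, 231, 117]) cube([61, 16, 1606]);
translate([1232, 231, 117]) cube([61, 16, 1606]);
translate([1411, 231, 117]) cube([61, 16, 1606]);
translate([1590, 231, 117]) cube([61, 16, 1606]);
translate([1769, 231, 117]) cube([61, 16, 1606]);
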